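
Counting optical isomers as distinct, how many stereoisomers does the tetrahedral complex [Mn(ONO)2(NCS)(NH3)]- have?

Only one geometric arrangement is possible.

1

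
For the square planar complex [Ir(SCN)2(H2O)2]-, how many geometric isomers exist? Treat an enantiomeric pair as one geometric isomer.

In a square planar complex each vertex has one trans partner and two cis neighbours.
There are 2 geometric isomers: SCN cis; SCN trans.

2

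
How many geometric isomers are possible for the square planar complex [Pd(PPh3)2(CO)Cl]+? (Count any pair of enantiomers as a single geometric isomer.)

A square has two trans pairs of vertices; adjacent vertices are cis.
Systematic placement gives 2 geometric isomers: PPh3 cis; PPh3 trans.

2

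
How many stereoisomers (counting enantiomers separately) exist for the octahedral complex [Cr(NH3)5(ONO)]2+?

1

Only one geometric arrangement is possible.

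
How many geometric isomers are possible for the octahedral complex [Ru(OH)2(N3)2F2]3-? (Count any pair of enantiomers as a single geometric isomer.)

An octahedron has six vertices in three trans pairs; every non-trans pair is cis.
There are 5 geometric isomers: OH trans, N3 trans, F trans; OH cis, N3 cis, F trans; OH trans, N3 cis, F cis; OH cis, N3 cis, F cis (chiral); OH cis, N3 trans, F cis.

5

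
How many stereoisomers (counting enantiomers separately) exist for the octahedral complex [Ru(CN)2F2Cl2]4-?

An octahedron has six vertices in three trans pairs; every non-trans pair is cis.
Working through the distinct placements yields 5 geometric isomers: CN trans, F trans, Cl trans; CN trans, F cis, Cl cis; CN cis, F trans, Cl cis; CN cis, F cis, Cl cis (chiral); CN cis, F cis, Cl trans.
One of these lacks any improper symmetry element and so occurs as an enantiomeric pair, giving 5 + 1 = 6 stereoisomers in total.

6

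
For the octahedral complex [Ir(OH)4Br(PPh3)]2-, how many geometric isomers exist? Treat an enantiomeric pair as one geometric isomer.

The six octahedral sites form three mutually perpendicular trans pairs.
Working through the distinct placements yields 2 geometric isomers: Br and PPh3 mutually cis; Br and PPh3 mutually trans.

2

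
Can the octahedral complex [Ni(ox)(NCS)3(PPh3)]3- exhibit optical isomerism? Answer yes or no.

no

In an octahedral complex each vertex has one trans partner and four cis neighbours.
Each ox is bidentate and must span two cis positions.
The distinct arrangements are (2 in all): NCS mer; NCS fac.
Each arrangement has an internal mirror plane or centre of symmetry, so none is chiral.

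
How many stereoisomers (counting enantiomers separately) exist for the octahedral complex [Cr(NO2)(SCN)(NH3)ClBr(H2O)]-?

30

An octahedron has six vertices in three trans pairs; every non-trans pair is cis.
Systematic enumeration (placing each ligand type in turn and discarding arrangements equivalent by rotation or reflection) gives 15 geometric isomers.
Of these, 15 lack any improper symmetry element and so occur as enantiomeric pairs, giving 15 + 15 = 30 stereoisomers in total.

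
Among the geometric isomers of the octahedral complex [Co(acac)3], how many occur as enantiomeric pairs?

1

The six octahedral sites form three mutually perpendicular trans pairs.
Each acac is bidentate and must span two cis positions.
Only one geometric arrangement is possible; it has no improper symmetry element, so it exists as a pair of enantiomers (2 stereoisomers).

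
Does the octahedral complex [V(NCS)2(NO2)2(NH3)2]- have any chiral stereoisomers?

There are 5 geometric isomers: NCS trans, NO2 trans, NH3 trans; NCS trans, NO2 cis, NH3 cis; NCS cis, NO2 trans, NH3 cis; NCS cis, NO2 cis, NH3 cis (chiral); NCS cis, NO2 cis, NH3 trans.
One of these lacks any improper symmetry element and so occurs as an enantiomeric pair, giving 5 + 1 = 6 stereoisomers in total.

yes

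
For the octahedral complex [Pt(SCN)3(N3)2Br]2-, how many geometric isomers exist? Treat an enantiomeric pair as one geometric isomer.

In an octahedral complex each vertex has one trans partner and four cis neighbours.
Working through the distinct placements yields 3 geometric isomers: SCN mer, N3 cis; SCN mer, N3 trans; SCN fac, N3 cis.

3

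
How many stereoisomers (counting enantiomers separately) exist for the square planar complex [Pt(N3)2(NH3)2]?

A square has two trans pairs of vertices; adjacent vertices are cis.
There are 2 geometric isomers: N3 cis; N3 trans.
Each arrangement has an internal mirror plane or centre of symmetry, so none is chiral.

2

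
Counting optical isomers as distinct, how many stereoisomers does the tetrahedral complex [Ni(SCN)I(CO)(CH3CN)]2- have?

Only one geometric arrangement is possible; it has no improper symmetry element, so it exists as a pair of enantiomers (2 stereoisomers).

2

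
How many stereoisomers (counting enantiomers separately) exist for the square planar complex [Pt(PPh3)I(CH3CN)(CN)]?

A square has two trans pairs of vertices; adjacent vertices are cis.
There are 3 geometric isomers: (CH3CN/I trans, CN/PPh3 trans); (CH3CN/PPh3 trans, CN/I trans); (CH3CN/CN trans, I/PPh3 trans).
Each arrangement has an internal mirror plane or centre of symmetry, so none is chiral.

3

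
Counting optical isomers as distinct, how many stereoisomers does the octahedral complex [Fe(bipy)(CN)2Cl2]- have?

An octahedron has six vertices in three trans pairs; every non-trans pair is cis.
Each bipy is bidentate and must span two cis positions.
The distinct arrangements are (3 in all): CN trans, Cl cis; CN cis, Cl cis (chiral); CN cis, Cl trans.
One of these lacks any improper symmetry element and so occurs as an enantiomeric pair, giving 3 + 1 = 4 stereoisomers in total.

4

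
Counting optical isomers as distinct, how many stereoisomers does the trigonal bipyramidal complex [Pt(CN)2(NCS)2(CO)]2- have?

6

A trigonal bipyramid has two axial and three equatorial sites, which are chemically inequivalent.
Exhaustive case analysis gives 5 geometric isomers.
One of these lacks any improper symmetry element and so occurs as an enantiomeric pair, giving 5 + 1 = 6 stereoisomers in total.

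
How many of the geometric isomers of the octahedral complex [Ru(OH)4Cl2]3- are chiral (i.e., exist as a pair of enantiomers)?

0

An octahedron has six vertices in three trans pairs; every non-trans pair is cis.
Working through the distinct placements yields 2 geometric isomers: Cl trans; Cl cis.
Each arrangement has an internal mirror plane or centre of symmetry, so none is chiral.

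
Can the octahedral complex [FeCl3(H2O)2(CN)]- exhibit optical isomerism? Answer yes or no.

no

Systematic placement gives 3 geometric isomers: Cl mer, H2O trans; Cl fac, H2O cis; Cl mer, H2O cis.
Each arrangement has an internal mirror plane or centre of symmetry, so none is chiral.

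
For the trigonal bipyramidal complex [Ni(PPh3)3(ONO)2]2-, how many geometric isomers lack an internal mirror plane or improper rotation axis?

0

In a trigonal bipyramid the two axial positions differ from the three equatorial ones.
There are 3 geometric isomers: ONO both axial; ONO one axial, one equatorial; ONO both equatorial.
Each arrangement has an internal mirror plane or centre of symmetry, so none is chiral.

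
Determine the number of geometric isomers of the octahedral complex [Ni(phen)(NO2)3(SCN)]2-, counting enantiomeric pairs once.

2

An octahedron has six vertices in three trans pairs; every non-trans pair is cis.
Each phen is bidentate and must span two cis positions.
Working through the distinct placements yields 2 geometric isomers: NO2 mer; NO2 fac.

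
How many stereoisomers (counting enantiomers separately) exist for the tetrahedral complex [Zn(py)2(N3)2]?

All four vertices of a tetrahedron are equivalent and mutually adjacent, so cis/trans isomerism cannot arise.
Only one geometric arrangement is possible.

1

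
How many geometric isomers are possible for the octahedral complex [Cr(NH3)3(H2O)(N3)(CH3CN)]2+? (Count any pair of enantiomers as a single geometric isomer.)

4

An octahedron has six vertices in three trans pairs; every non-trans pair is cis.
Working through the distinct placements yields 4 geometric isomers: NH3 mer (3 arrangements); NH3 fac (chiral).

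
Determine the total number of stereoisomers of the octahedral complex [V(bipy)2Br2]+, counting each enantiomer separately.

An octahedron has six vertices in three trans pairs; every non-trans pair is cis.
Each bipy is bidentate and must span two cis positions.
Working through the distinct placements yields 2 geometric isomers: Br trans; Br cis (chiral).
One of these lacks any improper symmetry element and so occurs as an enantiomeric pair, giving 2 + 1 = 3 stereoisomers in total.

3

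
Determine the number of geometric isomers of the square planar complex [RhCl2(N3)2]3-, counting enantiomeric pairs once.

2

In a square planar complex each vertex has one trans partner and two cis neighbours.
There are 2 geometric isomers: Cl cis; Cl trans.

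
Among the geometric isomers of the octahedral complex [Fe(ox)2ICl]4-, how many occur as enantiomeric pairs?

1

An octahedron has six vertices in three trans pairs; every non-trans pair is cis.
Each ox is bidentate and must span two cis positions.
Systematic placement gives 2 geometric isomers: I and Cl mutually trans; I and Cl mutually cis (chiral).
One of these lacks any improper symmetry element and so occurs as an enantiomeric pair, giving 2 + 1 = 3 stereoisomers in total.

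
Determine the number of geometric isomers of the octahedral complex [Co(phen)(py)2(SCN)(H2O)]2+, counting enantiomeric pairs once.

4

An octahedron has six vertices in three trans pairs; every non-trans pair is cis.
Each phen is bidentate and must span two cis positions.
Working through the distinct placements yields 4 geometric isomers: py cis (3 arrangements, 2 chiral); py trans.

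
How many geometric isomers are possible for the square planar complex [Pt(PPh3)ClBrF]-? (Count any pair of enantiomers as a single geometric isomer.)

A square has two trans pairs of vertices; adjacent vertices are cis.
Working through the distinct placements yields 3 geometric isomers: (Br/F trans, Cl/PPh3 trans); (Br/PPh3 trans, Cl/F trans); (Br/Cl trans, F/PPh3 trans).

3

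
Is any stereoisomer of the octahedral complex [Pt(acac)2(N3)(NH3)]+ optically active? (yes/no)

Each acac is bidentate and must span two cis positions.
Working through the distinct placements yields 2 geometric isomers: N3 and NH3 mutually trans; N3 and NH3 mutually cis (chiral).
One of these lacks any improper symmetry element and so occurs as an enantiomeric pair, giving 2 + 1 = 3 stereoisomers in total.

yes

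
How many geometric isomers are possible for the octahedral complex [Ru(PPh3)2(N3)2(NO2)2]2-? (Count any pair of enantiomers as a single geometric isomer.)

5

In an octahedral complex each vertex has one trans partner and four cis neighbours.
There are 5 geometric isomers: PPh3 trans, N3 trans, NO2 trans; PPh3 cis, N3 trans, NO2 cis; PPh3 trans, N3 cis, NO2 cis; PPh3 cis, N3 cis, NO2 cis (chiral); PPh3 cis, N3 cis, NO2 trans.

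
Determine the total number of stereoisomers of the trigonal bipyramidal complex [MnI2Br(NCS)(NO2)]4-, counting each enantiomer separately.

10

In a trigonal bipyramid the two axial positions differ from the three equatorial ones.
Systematic enumeration (placing each ligand type in turn and discarding arrangements equivalent by rotation or reflection) gives 7 geometric isomers.
Of these, 3 lack any improper symmetry element and so occur as enantiomeric pairs, giving 7 + 3 = 10 stereoisomers in total.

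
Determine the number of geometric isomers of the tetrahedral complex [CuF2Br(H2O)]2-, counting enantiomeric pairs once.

1

Only one geometric arrangement is possible.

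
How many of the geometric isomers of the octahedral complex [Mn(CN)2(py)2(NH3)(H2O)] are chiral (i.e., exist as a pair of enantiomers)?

In an octahedral complex each vertex has one trans partner and four cis neighbours.
The distinct arrangements are (6 in all): CN trans, py trans; CN trans, py cis; CN cis, py trans; CN cis, py cis (3 arrangements, 2 chiral).
Of these, 2 lack any improper symmetry element and so occur as enantiomeric pairs, giving 6 + 2 = 8 stereoisomers in total.

2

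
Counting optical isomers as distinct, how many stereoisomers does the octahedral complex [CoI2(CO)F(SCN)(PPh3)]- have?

The six octahedral sites form three mutually perpendicular trans pairs.
Placing the ligands in turn and identifying arrangements related by rotation or reflection leaves 9 distinct geometric isomers.
Of these, 6 lack any improper symmetry element and so occur as enantiomeric pairs, giving 9 + 6 = 15 stereoisomers in total.

15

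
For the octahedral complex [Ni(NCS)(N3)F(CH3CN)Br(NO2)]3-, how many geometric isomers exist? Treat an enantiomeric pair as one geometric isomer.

15

An octahedron has six vertices in three trans pairs; every non-trans pair is cis.
Systematic enumeration (placing each ligand type in turn and discarding arrangements equivalent by rotation or reflection) gives 15 geometric isomers.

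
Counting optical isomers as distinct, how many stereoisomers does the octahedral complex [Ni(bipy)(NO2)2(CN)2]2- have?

4

In an octahedral complex each vertex has one trans partner and four cis neighbours.
Each bipy is bidentate and must span two cis positions.
Working through the distinct placements yields 3 geometric isomers: NO2 cis, CN trans; NO2 cis, CN cis (chiral); NO2 trans, CN cis.
One of these lacks any improper symmetry element and so occurs as an enantiomeric pair, giving 3 + 1 = 4 stereoisomers in total.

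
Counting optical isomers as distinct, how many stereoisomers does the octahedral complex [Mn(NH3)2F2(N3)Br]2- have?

8

The six octahedral sites form three mutually perpendicular trans pairs.
There are 6 geometric isomers: NH3 trans, F cis; NH3 cis, F cis (3 arrangements, 2 chiral); NH3 trans, F trans; NH3 cis, F trans.
Of these, 2 lack any improper symmetry element and so occur as enantiomeric pairs, giving 6 + 2 = 8 stereoisomers in total.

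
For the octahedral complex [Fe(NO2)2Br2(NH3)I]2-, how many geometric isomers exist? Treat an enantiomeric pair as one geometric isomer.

In an octahedral complex each vertex has one trans partner and four cis neighbours.
Working through the distinct placements yields 6 geometric isomers: NO2 trans, Br trans; NO2 cis, Br trans; NO2 trans, Br cis; NO2 cis, Br cis (3 arrangements, 2 chiral).

6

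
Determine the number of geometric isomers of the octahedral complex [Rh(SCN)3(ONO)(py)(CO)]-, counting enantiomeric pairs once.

An octahedron has six vertices in three trans pairs; every non-trans pair is cis.
Working through the distinct placements yields 4 geometric isomers: SCN mer (3 arrangements); SCN fac (chiral).

4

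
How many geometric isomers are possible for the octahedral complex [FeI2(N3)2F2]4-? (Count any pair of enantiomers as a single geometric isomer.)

The six octahedral sites form three mutually perpendicular trans pairs.
There are 5 geometric isomers: I trans, N3 trans, F trans; I cis, N3 cis, F trans; I cis, N3 trans, F cis; I cis, N3 cis, F cis (chiral); I trans, N3 cis, F cis.

5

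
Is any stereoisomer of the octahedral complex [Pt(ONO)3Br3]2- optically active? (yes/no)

The six octahedral sites form three mutually perpendicular trans pairs.
There are 2 geometric isomers: ONO mer; ONO fac.
Each arrangement has an internal mirror plane or centre of symmetry, so none is chiral.

no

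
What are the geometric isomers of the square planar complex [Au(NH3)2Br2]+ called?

A square has two trans pairs of vertices; adjacent vertices are cis.
The distinct arrangements are (2 in all): NH3 cis; NH3 trans.

cis and trans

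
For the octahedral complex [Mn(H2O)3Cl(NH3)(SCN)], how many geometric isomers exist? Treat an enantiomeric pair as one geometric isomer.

4

An octahedron has six vertices in three trans pairs; every non-trans pair is cis.
Working through the distinct placements yields 4 geometric isomers: H2O mer (3 arrangements); H2O fac (chiral).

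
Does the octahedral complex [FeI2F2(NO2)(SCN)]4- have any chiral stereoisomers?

Systematic placement gives 6 geometric isomers: I trans, F trans; I cis, F trans; I cis, F cis (3 arrangements, 2 chiral); I trans, F cis.
Of these, 2 lack any improper symmetry element and so occur as enantiomeric pairs, giving 6 + 2 = 8 stereoisomers in total.

yes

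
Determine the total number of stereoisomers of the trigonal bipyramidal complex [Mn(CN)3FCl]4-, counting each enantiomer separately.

A trigonal bipyramid has two axial and three equatorial sites, which are chemically inequivalent.
Working through the distinct placements yields 4 geometric isomers: F equatorial, Cl equatorial; F equatorial, Cl axial; F axial, Cl equatorial; F axial, Cl axial.
Each arrangement has an internal mirror plane or centre of symmetry, so none is chiral.

4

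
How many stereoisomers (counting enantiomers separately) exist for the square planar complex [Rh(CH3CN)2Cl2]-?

2

A square has two trans pairs of vertices; adjacent vertices are cis.
Working through the distinct placements yields 2 geometric isomers: CH3CN cis; CH3CN trans.
Each arrangement has an internal mirror plane or centre of symmetry, so none is chiral.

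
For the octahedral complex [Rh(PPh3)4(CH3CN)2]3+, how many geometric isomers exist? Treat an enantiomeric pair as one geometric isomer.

An octahedron has six vertices in three trans pairs; every non-trans pair is cis.
Systematic placement gives 2 geometric isomers: CH3CN trans; CH3CN cis.

2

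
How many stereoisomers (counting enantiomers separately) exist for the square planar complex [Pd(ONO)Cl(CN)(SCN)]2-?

Working through the distinct placements yields 3 geometric isomers: (CN/ONO trans, Cl/SCN trans); (CN/SCN trans, Cl/ONO trans); (CN/Cl trans, ONO/SCN trans).
Each arrangement has an internal mirror plane or centre of symmetry, so none is chiral.

3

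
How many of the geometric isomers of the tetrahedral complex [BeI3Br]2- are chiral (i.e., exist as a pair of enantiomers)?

In a tetrahedral complex all four positions are equivalent and every pair of ligands is adjacent — there is no cis/trans distinction.
Only one geometric arrangement is possible.

0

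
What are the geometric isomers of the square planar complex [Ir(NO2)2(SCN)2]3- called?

cis and trans

Working through the distinct placements yields 2 geometric isomers: NO2 cis; NO2 trans.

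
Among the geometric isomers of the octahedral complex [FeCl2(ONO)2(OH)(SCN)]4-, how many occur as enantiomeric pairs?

2

An octahedron has six vertices in three trans pairs; every non-trans pair is cis.
There are 6 geometric isomers: Cl trans, ONO cis; Cl trans, ONO trans; Cl cis, ONO cis (3 arrangements, 2 chiral); Cl cis, ONO trans.
Of these, 2 lack any improper symmetry element and so occur as enantiomeric pairs, giving 6 + 2 = 8 stereoisomers in total.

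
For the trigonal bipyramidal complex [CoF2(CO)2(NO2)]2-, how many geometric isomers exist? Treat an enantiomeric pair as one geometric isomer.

Exhaustive case analysis gives 5 geometric isomers.

5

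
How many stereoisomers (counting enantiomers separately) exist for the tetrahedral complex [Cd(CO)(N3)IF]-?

2

In a tetrahedral complex all four positions are equivalent and every pair of ligands is adjacent — there is no cis/trans distinction.
Only one geometric arrangement is possible; it has no improper symmetry element, so it exists as a pair of enantiomers (2 stereoisomers).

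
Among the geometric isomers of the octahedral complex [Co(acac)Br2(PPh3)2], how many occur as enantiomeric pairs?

1

An octahedron has six vertices in three trans pairs; every non-trans pair is cis.
Each acac is bidentate and must span two cis positions.
Working through the distinct placements yields 3 geometric isomers: Br trans, PPh3 cis; Br cis, PPh3 cis (chiral); Br cis, PPh3 trans.
One of these lacks any improper symmetry element and so occurs as an enantiomeric pair, giving 3 + 1 = 4 stereoisomers in total.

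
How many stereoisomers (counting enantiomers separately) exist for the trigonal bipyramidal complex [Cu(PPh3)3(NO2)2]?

3

Systematic placement gives 3 geometric isomers: NO2 both axial; NO2 one axial, one equatorial; NO2 both equatorial.
Each arrangement has an internal mirror plane or centre of symmetry, so none is chiral.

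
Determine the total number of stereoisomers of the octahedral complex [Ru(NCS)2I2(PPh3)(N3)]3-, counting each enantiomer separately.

In an octahedral complex each vertex has one trans partner and four cis neighbours.
There are 6 geometric isomers: NCS cis, I trans; NCS trans, I trans; NCS cis, I cis (3 arrangements, 2 chiral); NCS trans, I cis.
Of these, 2 lack any improper symmetry element and so occur as enantiomeric pairs, giving 6 + 2 = 8 stereoisomers in total.

8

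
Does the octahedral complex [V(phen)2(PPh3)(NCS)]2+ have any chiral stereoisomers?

yes

The six octahedral sites form three mutually perpendicular trans pairs.
Each phen is bidentate and must span two cis positions.
Systematic placement gives 2 geometric isomers: PPh3 and NCS mutually trans; PPh3 and NCS mutually cis (chiral).
One of these lacks any improper symmetry element and so occurs as an enantiomeric pair, giving 2 + 1 = 3 stereoisomers in total.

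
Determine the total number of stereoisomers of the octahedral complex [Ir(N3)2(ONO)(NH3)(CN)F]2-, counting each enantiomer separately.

15

In an octahedral complex each vertex has one trans partner and four cis neighbours.
Placing the ligands in turn and identifying arrangements related by rotation or reflection leaves 9 distinct geometric isomers.
Of these, 6 lack any improper symmetry element and so occur as enantiomeric pairs, giving 9 + 6 = 15 stereoisomers in total.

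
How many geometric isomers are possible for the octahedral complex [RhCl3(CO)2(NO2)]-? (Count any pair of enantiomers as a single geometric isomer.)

An octahedron has six vertices in three trans pairs; every non-trans pair is cis.
The distinct arrangements are (3 in all): Cl mer, CO trans; Cl fac, CO cis; Cl mer, CO cis.

3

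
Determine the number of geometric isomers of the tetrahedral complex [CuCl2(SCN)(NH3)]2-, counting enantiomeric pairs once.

1

In a tetrahedral complex all four positions are equivalent and every pair of ligands is adjacent — there is no cis/trans distinction.
Only one geometric arrangement is possible.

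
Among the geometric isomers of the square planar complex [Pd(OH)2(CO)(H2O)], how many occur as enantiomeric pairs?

Systematic placement gives 2 geometric isomers: OH cis; OH trans.
Each arrangement has an internal mirror plane or centre of symmetry, so none is chiral.

0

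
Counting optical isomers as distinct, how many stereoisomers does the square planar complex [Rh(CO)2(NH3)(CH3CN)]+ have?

A square has two trans pairs of vertices; adjacent vertices are cis.
The distinct arrangements are (2 in all): CO cis; CO trans.
Each arrangement has an internal mirror plane or centre of symmetry, so none is chiral.

2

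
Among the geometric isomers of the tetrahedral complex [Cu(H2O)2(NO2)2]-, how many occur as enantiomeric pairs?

0

All four vertices of a tetrahedron are equivalent and mutually adjacent, so cis/trans isomerism cannot arise.
Only one geometric arrangement is possible.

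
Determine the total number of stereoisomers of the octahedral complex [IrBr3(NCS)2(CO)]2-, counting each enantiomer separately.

In an octahedral complex each vertex has one trans partner and four cis neighbours.
Working through the distinct placements yields 3 geometric isomers: Br mer, NCS trans; Br mer, NCS cis; Br fac, NCS cis.
Each arrangement has an internal mirror plane or centre of symmetry, so none is chiral.

3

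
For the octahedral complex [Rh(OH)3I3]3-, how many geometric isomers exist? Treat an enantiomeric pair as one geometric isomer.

In an octahedral complex each vertex has one trans partner and four cis neighbours.
Systematic placement gives 2 geometric isomers: OH mer; OH fac.

2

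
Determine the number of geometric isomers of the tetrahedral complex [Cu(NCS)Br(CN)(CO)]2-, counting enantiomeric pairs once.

1

In a tetrahedral complex all four positions are equivalent and every pair of ligands is adjacent — there is no cis/trans distinction.
Only one geometric arrangement is possible; it has no improper symmetry element, so it exists as a pair of enantiomers (2 stereoisomers).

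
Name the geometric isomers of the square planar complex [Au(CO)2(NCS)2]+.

cis and trans

Systematic placement gives 2 geometric isomers: CO cis; CO trans.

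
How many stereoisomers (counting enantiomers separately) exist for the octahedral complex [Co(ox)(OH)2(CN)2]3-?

In an octahedral complex each vertex has one trans partner and four cis neighbours.
Each ox is bidentate and must span two cis positions.
Working through the distinct placements yields 3 geometric isomers: OH cis, CN trans; OH cis, CN cis (chiral); OH trans, CN cis.
One of these lacks any improper symmetry element and so occurs as an enantiomeric pair, giving 3 + 1 = 4 stereoisomers in total.

4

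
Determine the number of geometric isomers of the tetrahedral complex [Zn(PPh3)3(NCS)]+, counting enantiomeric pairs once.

1

All four vertices of a tetrahedron are equivalent and mutually adjacent, so cis/trans isomerism cannot arise.
Only one geometric arrangement is possible.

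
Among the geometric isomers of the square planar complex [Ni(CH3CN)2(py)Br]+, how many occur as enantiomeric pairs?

0

In a square planar complex each vertex has one trans partner and two cis neighbours.
Systematic placement gives 2 geometric isomers: CH3CN cis; CH3CN trans.
Each arrangement has an internal mirror plane or centre of symmetry, so none is chiral.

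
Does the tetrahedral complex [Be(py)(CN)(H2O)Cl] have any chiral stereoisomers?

yes

Only one geometric arrangement is possible; it has no improper symmetry element, so it exists as a pair of enantiomers (2 stereoisomers).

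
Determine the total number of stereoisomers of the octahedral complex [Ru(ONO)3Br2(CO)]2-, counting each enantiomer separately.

The distinct arrangements are (3 in all): ONO mer, Br trans; ONO mer, Br cis; ONO fac, Br cis.
Each arrangement has an internal mirror plane or centre of symmetry, so none is chiral.

3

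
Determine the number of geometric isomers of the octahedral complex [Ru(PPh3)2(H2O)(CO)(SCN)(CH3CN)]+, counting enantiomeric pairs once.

Exhaustive case analysis gives 9 geometric isomers.

9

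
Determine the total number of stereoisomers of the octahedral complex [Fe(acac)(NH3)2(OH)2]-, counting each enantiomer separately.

An octahedron has six vertices in three trans pairs; every non-trans pair is cis.
Each acac is bidentate and must span two cis positions.
Working through the distinct placements yields 3 geometric isomers: NH3 trans, OH cis; NH3 cis, OH cis (chiral); NH3 cis, OH trans.
One of these lacks any improper symmetry element and so occurs as an enantiomeric pair, giving 3 + 1 = 4 stereoisomers in total.

4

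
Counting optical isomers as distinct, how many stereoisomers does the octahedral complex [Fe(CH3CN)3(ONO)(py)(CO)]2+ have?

Working through the distinct placements yields 4 geometric isomers: CH3CN mer (3 arrangements); CH3CN fac (chiral).
One of these lacks any improper symmetry element and so occurs as an enantiomeric pair, giving 4 + 1 = 5 stereoisomers in total.

5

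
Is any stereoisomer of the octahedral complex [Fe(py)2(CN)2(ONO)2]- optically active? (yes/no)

In an octahedral complex each vertex has one trans partner and four cis neighbours.
Systematic placement gives 5 geometric isomers: py trans, CN trans, ONO trans; py cis, CN trans, ONO cis; py trans, CN cis, ONO cis; py cis, CN cis, ONO cis (chiral); py cis, CN cis, ONO trans.
One of these lacks any improper symmetry element and so occurs as an enantiomeric pair, giving 5 + 1 = 6 stereoisomers in total.

yes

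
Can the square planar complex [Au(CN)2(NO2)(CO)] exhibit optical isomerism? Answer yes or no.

no

A square has two trans pairs of vertices; adjacent vertices are cis.
The distinct arrangements are (2 in all): CN cis; CN trans.
Each arrangement has an internal mirror plane or centre of symmetry, so none is chiral.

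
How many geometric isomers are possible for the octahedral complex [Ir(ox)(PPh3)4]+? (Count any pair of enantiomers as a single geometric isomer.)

1

In an octahedral complex each vertex has one trans partner and four cis neighbours.
Each ox is bidentate and must span two cis positions.
Only one geometric arrangement is possible.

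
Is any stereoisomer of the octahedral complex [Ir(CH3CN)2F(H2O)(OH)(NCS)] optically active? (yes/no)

An octahedron has six vertices in three trans pairs; every non-trans pair is cis.
Systematic enumeration (placing each ligand type in turn and discarding arrangements equivalent by rotation or reflection) gives 9 geometric isomers.
Of these, 6 lack any improper symmetry element and so occur as enantiomeric pairs, giving 9 + 6 = 15 stereoisomers in total.

yes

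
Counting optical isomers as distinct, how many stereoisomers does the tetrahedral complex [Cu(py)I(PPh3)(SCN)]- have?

Only one geometric arrangement is possible; it has no improper symmetry element, so it exists as a pair of enantiomers (2 stereoisomers).

2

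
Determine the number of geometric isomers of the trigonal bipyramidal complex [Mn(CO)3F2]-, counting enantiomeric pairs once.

3

A trigonal bipyramid has two axial and three equatorial sites, which are chemically inequivalent.
Systematic placement gives 3 geometric isomers: F both equatorial; F one axial, one equatorial; F both axial.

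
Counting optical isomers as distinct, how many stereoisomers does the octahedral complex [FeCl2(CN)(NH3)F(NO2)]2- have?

Systematic enumeration (placing each ligand type in turn and discarding arrangements equivalent by rotation or reflection) gives 9 geometric isomers.
Of these, 6 lack any improper symmetry element and so occur as enantiomeric pairs, giving 9 + 6 = 15 stereoisomers in total.

15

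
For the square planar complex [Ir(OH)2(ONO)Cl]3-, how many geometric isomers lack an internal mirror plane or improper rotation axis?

0

The distinct arrangements are (2 in all): OH cis; OH trans.
Each arrangement has an internal mirror plane or centre of symmetry, so none is chiral.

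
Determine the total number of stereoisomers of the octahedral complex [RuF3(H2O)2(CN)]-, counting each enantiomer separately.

An octahedron has six vertices in three trans pairs; every non-trans pair is cis.
There are 3 geometric isomers: F mer, H2O trans; F fac, H2O cis; F mer, H2O cis.
Each arrangement has an internal mirror plane or centre of symmetry, so none is chiral.

3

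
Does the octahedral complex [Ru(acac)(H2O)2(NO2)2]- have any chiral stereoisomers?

yes

An octahedron has six vertices in three trans pairs; every non-trans pair is cis.
Each acac is bidentate and must span two cis positions.
The distinct arrangements are (3 in all): H2O trans, NO2 cis; H2O cis, NO2 cis (chiral); H2O cis, NO2 trans.
One of these lacks any improper symmetry element and so occurs as an enantiomeric pair, giving 3 + 1 = 4 stereoisomers in total.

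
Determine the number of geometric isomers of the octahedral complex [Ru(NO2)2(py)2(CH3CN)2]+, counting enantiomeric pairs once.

The six octahedral sites form three mutually perpendicular trans pairs.
There are 5 geometric isomers: NO2 trans, py trans, CH3CN trans; NO2 cis, py cis, CH3CN trans; NO2 cis, py trans, CH3CN cis; NO2 cis, py cis, CH3CN cis (chiral); NO2 trans, py cis, CH3CN cis.

5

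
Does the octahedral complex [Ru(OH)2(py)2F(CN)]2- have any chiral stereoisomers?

yes

In an octahedral complex each vertex has one trans partner and four cis neighbours.
Working through the distinct placements yields 6 geometric isomers: OH trans, py trans; OH cis, py cis (3 arrangements, 2 chiral); OH cis, py trans; OH trans, py cis.
Of these, 2 lack any improper symmetry element and so occur as enantiomeric pairs, giving 6 + 2 = 8 stereoisomers in total.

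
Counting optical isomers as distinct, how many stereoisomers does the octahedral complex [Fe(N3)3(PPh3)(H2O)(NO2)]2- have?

5

An octahedron has six vertices in three trans pairs; every non-trans pair is cis.
The distinct arrangements are (4 in all): N3 mer (3 arrangements); N3 fac (chiral).
One of these lacks any improper symmetry element and so occurs as an enantiomeric pair, giving 4 + 1 = 5 stereoisomers in total.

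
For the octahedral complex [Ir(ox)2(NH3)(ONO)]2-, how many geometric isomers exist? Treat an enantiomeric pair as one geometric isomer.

2

The six octahedral sites form three mutually perpendicular trans pairs.
Each ox is bidentate and must span two cis positions.
Working through the distinct placements yields 2 geometric isomers: NH3 and ONO mutually trans; NH3 and ONO mutually cis (chiral).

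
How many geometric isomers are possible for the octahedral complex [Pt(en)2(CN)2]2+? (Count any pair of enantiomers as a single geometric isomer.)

2

Each en is bidentate and must span two cis positions.
Working through the distinct placements yields 2 geometric isomers: CN trans; CN cis (chiral).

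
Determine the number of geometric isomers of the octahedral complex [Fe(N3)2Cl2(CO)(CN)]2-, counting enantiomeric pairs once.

In an octahedral complex each vertex has one trans partner and four cis neighbours.
There are 6 geometric isomers: N3 trans, Cl trans; N3 cis, Cl cis (3 arrangements, 2 chiral); N3 trans, Cl cis; N3 cis, Cl trans.

6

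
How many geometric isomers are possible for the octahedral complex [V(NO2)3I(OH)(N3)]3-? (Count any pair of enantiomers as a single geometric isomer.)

4

An octahedron has six vertices in three trans pairs; every non-trans pair is cis.
There are 4 geometric isomers: NO2 mer (3 arrangements); NO2 fac (chiral).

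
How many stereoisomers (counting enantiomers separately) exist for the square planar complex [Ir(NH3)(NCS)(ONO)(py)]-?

In a square planar complex each vertex has one trans partner and two cis neighbours.
The distinct arrangements are (3 in all): (NCS/ONO trans, NH3/py trans); (NCS/py trans, NH3/ONO trans); (NCS/NH3 trans, ONO/py trans).
Each arrangement has an internal mirror plane or centre of symmetry, so none is chiral.

3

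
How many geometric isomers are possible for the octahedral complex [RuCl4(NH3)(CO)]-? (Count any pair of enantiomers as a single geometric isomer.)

2

There are 2 geometric isomers: NH3 and CO mutually cis; NH3 and CO mutually trans.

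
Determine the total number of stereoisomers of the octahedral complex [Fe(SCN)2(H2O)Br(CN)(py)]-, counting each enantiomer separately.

Placing the ligands in turn and identifying arrangements related by rotation or reflection leaves 9 distinct geometric isomers.
Of these, 6 lack any improper symmetry element and so occur as enantiomeric pairs, giving 9 + 6 = 15 stereoisomers in total.

15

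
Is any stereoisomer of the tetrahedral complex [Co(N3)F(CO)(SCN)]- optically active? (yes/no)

yes

In a tetrahedral complex all four positions are equivalent and every pair of ligands is adjacent — there is no cis/trans distinction.
Only one geometric arrangement is possible; it has no improper symmetry element, so it exists as a pair of enantiomers (2 stereoisomers).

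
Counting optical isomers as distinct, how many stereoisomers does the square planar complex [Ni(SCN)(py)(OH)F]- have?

In a square planar complex each vertex has one trans partner and two cis neighbours.
Working through the distinct placements yields 3 geometric isomers: (F/SCN trans, OH/py trans); (F/py trans, OH/SCN trans); (F/OH trans, SCN/py trans).
Each arrangement has an internal mirror plane or centre of symmetry, so none is chiral.

3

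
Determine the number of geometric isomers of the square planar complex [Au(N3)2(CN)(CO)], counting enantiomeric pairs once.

A square has two trans pairs of vertices; adjacent vertices are cis.
There are 2 geometric isomers: N3 cis; N3 trans.

2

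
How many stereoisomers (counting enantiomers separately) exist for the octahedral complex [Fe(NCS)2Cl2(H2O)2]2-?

The six octahedral sites form three mutually perpendicular trans pairs.
There are 5 geometric isomers: NCS trans, Cl trans, H2O trans; NCS cis, Cl trans, H2O cis; NCS trans, Cl cis, H2O cis; NCS cis, Cl cis, H2O cis (chiral); NCS cis, Cl cis, H2O trans.
One of these lacks any improper symmetry element and so occurs as an enantiomeric pair, giving 5 + 1 = 6 stereoisomers in total.

6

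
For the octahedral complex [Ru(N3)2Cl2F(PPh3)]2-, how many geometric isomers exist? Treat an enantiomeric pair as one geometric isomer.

In an octahedral complex each vertex has one trans partner and four cis neighbours.
Systematic placement gives 6 geometric isomers: N3 cis, Cl trans; N3 trans, Cl trans; N3 cis, Cl cis (3 arrangements, 2 chiral); N3 trans, Cl cis.

6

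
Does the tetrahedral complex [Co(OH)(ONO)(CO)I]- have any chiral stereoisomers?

yes

All four vertices of a tetrahedron are equivalent and mutually adjacent, so cis/trans isomerism cannot arise.
Only one geometric arrangement is possible; it has no improper symmetry element, so it exists as a pair of enantiomers (2 stereoisomers).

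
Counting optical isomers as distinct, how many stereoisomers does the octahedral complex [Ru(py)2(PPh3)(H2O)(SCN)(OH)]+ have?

15

An octahedron has six vertices in three trans pairs; every non-trans pair is cis.
Systematic enumeration (placing each ligand type in turn and discarding arrangements equivalent by rotation or reflection) gives 9 geometric isomers.
Of these, 6 lack any improper symmetry element and so occur as enantiomeric pairs, giving 9 + 6 = 15 stereoisomers in total.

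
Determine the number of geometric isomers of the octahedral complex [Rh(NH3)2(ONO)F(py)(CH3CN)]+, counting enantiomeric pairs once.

An octahedron has six vertices in three trans pairs; every non-trans pair is cis.
Systematic enumeration (placing each ligand type in turn and discarding arrangements equivalent by rotation or reflection) gives 9 geometric isomers.

9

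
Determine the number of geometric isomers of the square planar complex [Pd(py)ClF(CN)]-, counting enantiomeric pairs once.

In a square planar complex each vertex has one trans partner and two cis neighbours.
The distinct arrangements are (3 in all): (CN/F trans, Cl/py trans); (CN/py trans, Cl/F trans); (CN/Cl trans, F/py trans).

3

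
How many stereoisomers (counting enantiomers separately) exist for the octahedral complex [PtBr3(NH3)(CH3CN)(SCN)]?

5

The six octahedral sites form three mutually perpendicular trans pairs.
The distinct arrangements are (4 in all): Br mer (3 arrangements); Br fac (chiral).
One of these lacks any improper symmetry element and so occurs as an enantiomeric pair, giving 4 + 1 = 5 stereoisomers in total.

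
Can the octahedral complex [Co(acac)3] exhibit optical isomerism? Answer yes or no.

yes

An octahedron has six vertices in three trans pairs; every non-trans pair is cis.
Each acac is bidentate and must span two cis positions.
Only one geometric arrangement is possible; it has no improper symmetry element, so it exists as a pair of enantiomers (2 stereoisomers).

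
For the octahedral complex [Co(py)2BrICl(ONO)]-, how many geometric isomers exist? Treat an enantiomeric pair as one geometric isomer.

9

The six octahedral sites form three mutually perpendicular trans pairs.
Systematic enumeration (placing each ligand type in turn and discarding arrangements equivalent by rotation or reflection) gives 9 geometric isomers.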